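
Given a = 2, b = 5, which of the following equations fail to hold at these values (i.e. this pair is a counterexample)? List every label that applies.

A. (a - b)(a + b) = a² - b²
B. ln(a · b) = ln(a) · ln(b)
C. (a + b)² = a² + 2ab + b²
Evaluating each claim at the given values:
A. LHS = -21, RHS = -21 → holds here (LHS = RHS)
B. LHS = ln(10) ≈ 2.303, RHS = ln(2)·ln(5) ≈ 1.116 → fails here (LHS ≠ RHS)
C. LHS = 49, RHS = 49 → holds here (LHS = RHS)

Answer: B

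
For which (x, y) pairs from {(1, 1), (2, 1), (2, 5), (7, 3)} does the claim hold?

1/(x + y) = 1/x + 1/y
Testing each pair:
(1, 1): LHS = 1/2, RHS = 2 → fails
(2, 1): LHS = 1/3, RHS = 3/2 → fails
(2, 5): LHS = 1/7, RHS = 7/10 → fails
(7, 3): LHS = 1/10, RHS = 10/21 → fails

No pair satisfies the claim.

Answer: None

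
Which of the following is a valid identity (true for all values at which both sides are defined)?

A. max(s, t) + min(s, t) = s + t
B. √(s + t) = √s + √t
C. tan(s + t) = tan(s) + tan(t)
A

A: holds — e.g. at (5, 5), both sides equal 10.
B: fails at (3, 7) — LHS = √(10) ≈ 3.162, RHS = √(3) + √(7) ≈ 4.378.
C: fails at (6, 7) — LHS = tan(13) ≈ 0.463, RHS = tan(6) + tan(7) ≈ 0.5804.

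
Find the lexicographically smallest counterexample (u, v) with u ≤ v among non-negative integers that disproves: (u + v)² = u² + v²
At (0, 2): both sides equal 4, so it holds there.
At (0, 6): both sides equal 36, so it holds there.

Substituting (1, 1) into the claim:
LHS = (1 + 1)² = 4
RHS = 1² + 1² = 2

Since LHS ≠ RHS, this pair disproves the claim, and no lexicographically smaller pair (u ≤ v, non-negative integers) does.

For instance (1, 3) is also a counterexample (LHS = 16, RHS = 10), but it's lexicographically larger.

Answer: (u, v) = (1, 1)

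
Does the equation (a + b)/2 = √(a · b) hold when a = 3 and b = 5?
Fails

Substituting a = 3, b = 5:

LHS = (3 + 5)/2 = 4
RHS = √(3 · 5) = √(15) ≈ 3.873

LHS ≠ RHS, so the equation does not hold at this point.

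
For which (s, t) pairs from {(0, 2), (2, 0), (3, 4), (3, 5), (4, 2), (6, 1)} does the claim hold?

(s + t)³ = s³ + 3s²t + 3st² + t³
Testing each pair:
(0, 2): LHS = 8, RHS = 8 → holds
(2, 0): LHS = 8, RHS = 8 → holds
(3, 4): LHS = 343, RHS = 343 → holds
(3, 5): LHS = 512, RHS = 512 → holds
(4, 2): LHS = 216, RHS = 216 → holds
(6, 1): LHS = 343, RHS = 343 → holds

Every pair satisfies the claim.

Answer: All pairs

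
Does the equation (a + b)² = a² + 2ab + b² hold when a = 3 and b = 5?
Holds

Substituting a = 3, b = 5:

LHS = (3 + 5)² = 64
RHS = 3² + 2·3·5 + 5² = 64

LHS = RHS, so the equation holds at this point.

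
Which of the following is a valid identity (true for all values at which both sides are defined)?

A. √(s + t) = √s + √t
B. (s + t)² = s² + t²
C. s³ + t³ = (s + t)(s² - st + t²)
A: fails at (2, 5) — LHS = √(7) ≈ 2.646, RHS = √(2) + √(5) ≈ 3.65.
B: fails at (4, 6) — LHS = 100, RHS = 52.
C: holds — e.g. at (4, 4), both sides equal 128.

Answer: C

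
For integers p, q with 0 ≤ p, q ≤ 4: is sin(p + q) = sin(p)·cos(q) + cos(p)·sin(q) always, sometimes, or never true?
Always true

The identity holds for every pair in the range. For instance at (p, q) = (3, 3): both sides equal sin(6) ≈ -0.2794.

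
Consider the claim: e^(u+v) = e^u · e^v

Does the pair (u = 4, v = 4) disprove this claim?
Substituting u = 4, v = 4:
LHS = e^(4+4) = e^8 ≈ 2981
RHS = e^4 · e^4 = e^8 ≈ 2981

The sides agree, so this pair does not disprove the claim.

Answer: No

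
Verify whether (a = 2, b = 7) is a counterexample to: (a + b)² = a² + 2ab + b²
No

Substituting a = 2, b = 7:
LHS = (2 + 7)² = 81
RHS = 2² + 2·2·7 + 7² = 81

The sides agree, so this pair does not disprove the claim.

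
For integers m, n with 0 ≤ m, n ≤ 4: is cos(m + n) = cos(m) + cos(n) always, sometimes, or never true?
Never true

The claim fails for every pair in the range. For instance at (m, n) = (4, 1): LHS = cos(5) ≈ 0.2837, RHS = cos(4) + cos(1) ≈ -0.1133.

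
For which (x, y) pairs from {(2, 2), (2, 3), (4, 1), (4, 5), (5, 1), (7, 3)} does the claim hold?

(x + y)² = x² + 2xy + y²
All pairs

Testing each pair:
(2, 2): LHS = 16, RHS = 16 → holds
(2, 3): LHS = 25, RHS = 25 → holds
(4, 1): LHS = 25, RHS = 25 → holds
(4, 5): LHS = 81, RHS = 81 → holds
(5, 1): LHS = 36, RHS = 36 → holds
(7, 3): LHS = 100, RHS = 100 → holds

Every pair satisfies the claim.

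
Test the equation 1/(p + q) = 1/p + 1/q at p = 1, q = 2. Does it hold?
Fails

Substituting p = 1, q = 2:

LHS = 1/(1 + 2) = 1/3
RHS = 1/1 + 1/2 = 3/2

LHS ≠ RHS, so the equation does not hold at this point.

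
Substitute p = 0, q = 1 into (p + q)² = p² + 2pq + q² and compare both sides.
LHS = (0 + 1)² = 1
RHS = 0² + 2·0·1 + 1² = 1

LHS = RHS: the two sides agree.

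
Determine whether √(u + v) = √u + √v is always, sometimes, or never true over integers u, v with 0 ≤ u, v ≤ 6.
It holds at (u, v) = (6, 0) (both sides equal √(6) ≈ 2.449), but fails at (u, v) = (4, 3) (LHS = √(7) ≈ 2.646, RHS = √(3) + 2 ≈ 3.732).

Answer: Sometimes true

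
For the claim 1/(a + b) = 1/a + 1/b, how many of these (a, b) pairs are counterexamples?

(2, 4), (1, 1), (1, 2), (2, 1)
Testing each pair:
(2, 4): LHS = 1/6, RHS = 3/4 → counterexample
(1, 1): LHS = 1/2, RHS = 2 → counterexample
(1, 2): LHS = 1/3, RHS = 3/2 → counterexample
(2, 1): LHS = 1/3, RHS = 3/2 → counterexample

That makes 4 counterexamples.

Answer: 4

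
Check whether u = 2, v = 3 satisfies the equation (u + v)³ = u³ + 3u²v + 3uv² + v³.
Substituting u = 2, v = 3:

LHS = (2 + 3)³ = 125
RHS = 2³ + 3·2²·3 + 3·2·3² + 3³ = 125

LHS = RHS, so the equation holds at this point.

Answer: Holds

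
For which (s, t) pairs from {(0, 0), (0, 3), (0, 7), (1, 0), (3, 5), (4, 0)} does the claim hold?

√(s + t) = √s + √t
(0, 0), (0, 3), (0, 7), (1, 0), (4, 0)

Testing each pair:
(0, 0): LHS = 0, RHS = 0 → holds
(0, 3): LHS = √(3) ≈ 1.732, RHS = √(3) ≈ 1.732 → holds
(0, 7): LHS = √(7) ≈ 2.646, RHS = √(7) ≈ 2.646 → holds
(1, 0): LHS = 1, RHS = 1 → holds
(3, 5): LHS = 2·√(2) ≈ 2.828, RHS = √(3) + √(5) ≈ 3.968 → fails
(4, 0): LHS = 2, RHS = 2 → holds

5 of 6 pairs satisfy the claim.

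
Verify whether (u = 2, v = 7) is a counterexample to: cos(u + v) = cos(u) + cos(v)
Yes

Substituting u = 2, v = 7:
LHS = cos(2 + 7) = cos(9) ≈ -0.9111
RHS = cos(2) + cos(7) ≈ 0.3378

Since LHS ≠ RHS, this pair disproves the claim.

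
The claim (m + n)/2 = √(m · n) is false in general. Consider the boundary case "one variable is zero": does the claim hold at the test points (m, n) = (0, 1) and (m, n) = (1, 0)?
At (0, 1): LHS = 1/2 ≠ RHS = 0
At (1, 0): LHS = 1/2 ≠ RHS = 0

Answer: No, fails at both test points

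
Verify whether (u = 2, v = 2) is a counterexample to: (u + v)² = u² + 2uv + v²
Substituting u = 2, v = 2:
LHS = (2 + 2)² = 16
RHS = 2² + 2·2·2 + 2² = 16

The sides agree, so this pair does not disprove the claim.

Answer: No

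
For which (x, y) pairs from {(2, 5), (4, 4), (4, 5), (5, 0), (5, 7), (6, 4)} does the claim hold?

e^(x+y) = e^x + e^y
Testing each pair:
(2, 5): LHS = e^7 ≈ 1097, RHS = e^2 + e^5 ≈ 155.8 → fails
(4, 4): LHS = e^8 ≈ 2981, RHS = 2·e^4 ≈ 109.2 → fails
(4, 5): LHS = e^9 ≈ 8103, RHS = e^4 + e^5 ≈ 203 → fails
(5, 0): LHS = e^5 ≈ 148.4, RHS = 1 + e^5 ≈ 149.4 → fails
(5, 7): LHS = e^12 ≈ 162754.8, RHS = e^5 + e^7 ≈ 1245 → fails
(6, 4): LHS = e^10 ≈ 22026.5, RHS = e^4 + e^6 ≈ 458 → fails

No pair satisfies the claim.

Answer: None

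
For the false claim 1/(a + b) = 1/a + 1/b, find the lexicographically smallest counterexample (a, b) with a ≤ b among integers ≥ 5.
(a, b) = (5, 5)

Substituting (5, 5) into the claim:
LHS = 1/(5 + 5) = 1/10
RHS = 1/5 + 1/5 = 2/5

Since LHS ≠ RHS, this pair disproves the claim, and no lexicographically smaller pair (a ≤ b, integers ≥ 5) does.

For instance (11, 12) is also a counterexample (LHS = 1/23, RHS = 23/132), but it's lexicographically larger.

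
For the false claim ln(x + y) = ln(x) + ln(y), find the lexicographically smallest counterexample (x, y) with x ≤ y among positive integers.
(x, y) = (1, 1)

Substituting (1, 1) into the claim:
LHS = ln(1 + 1) = ln(2) ≈ 0.6931
RHS = ln(1) + ln(1) = 0

Since LHS ≠ RHS, this pair disproves the claim, and no lexicographically smaller pair (x ≤ y, positive integers) does.

For instance (3, 4) is also a counterexample (LHS = ln(7) ≈ 1.946, RHS = ln(3) + ln(4) ≈ 2.485), but it's lexicographically larger.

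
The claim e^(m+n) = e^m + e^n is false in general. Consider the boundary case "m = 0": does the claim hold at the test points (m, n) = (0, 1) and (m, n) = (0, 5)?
No, fails at both test points

At (0, 1): LHS = e ≈ 2.718 ≠ RHS = 1 + e ≈ 3.718
At (0, 5): LHS = e^5 ≈ 148.4 ≠ RHS = 1 + e^5 ≈ 149.4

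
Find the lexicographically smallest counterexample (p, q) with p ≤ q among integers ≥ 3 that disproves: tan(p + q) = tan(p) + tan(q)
Substituting (3, 3) into the claim:
LHS = tan(3 + 3) = tan(6) ≈ -0.291
RHS = tan(3) + tan(3) = 2·tan(3) ≈ -0.2851

Since LHS ≠ RHS, this pair disproves the claim, and no lexicographically smaller pair (p ≤ q, integers ≥ 3) does.

For instance (5, 9) is also a counterexample (LHS = tan(14) ≈ 7.245, RHS = tan(5) + tan(9) ≈ -3.833), but it's lexicographically larger.

Answer: (p, q) = (3, 3)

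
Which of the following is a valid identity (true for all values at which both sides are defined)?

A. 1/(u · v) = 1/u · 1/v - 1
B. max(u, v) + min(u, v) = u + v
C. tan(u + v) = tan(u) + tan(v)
B

A: fails at (2, 4) — LHS = 1/8, RHS = -7/8.
B: holds — e.g. at (3, 3), both sides equal 6.
C: fails at (2, 2) — LHS = tan(4) ≈ 1.158, RHS = 2·tan(2) ≈ -4.37.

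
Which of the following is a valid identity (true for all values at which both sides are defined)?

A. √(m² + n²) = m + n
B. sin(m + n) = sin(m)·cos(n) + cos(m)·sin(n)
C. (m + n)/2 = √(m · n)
A: fails at (1, 3) — LHS = √(10) ≈ 3.162, RHS = 4.
B: holds — e.g. at (4, 6), both sides equal sin(10) ≈ -0.544.
C: fails at (0, 1) — LHS = 1/2, RHS = 0.

Answer: B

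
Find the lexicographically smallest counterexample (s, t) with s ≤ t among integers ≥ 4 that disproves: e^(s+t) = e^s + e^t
(s, t) = (4, 4)

Substituting (4, 4) into the claim:
LHS = e^(4+4) = e^8 ≈ 2981
RHS = e^4 + e^4 = 2·e^4 ≈ 109.2

Since LHS ≠ RHS, this pair disproves the claim, and no lexicographically smaller pair (s ≤ t, integers ≥ 4) does.

For instance (10, 10) is also a counterexample (LHS = e^20 ≈ 485165195.4, RHS = 2·e^10 ≈ 44052.9), but it's lexicographically larger.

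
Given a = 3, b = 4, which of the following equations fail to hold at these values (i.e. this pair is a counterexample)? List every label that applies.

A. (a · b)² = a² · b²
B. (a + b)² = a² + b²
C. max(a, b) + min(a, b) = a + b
B

Evaluating each claim at the given values:
A. LHS = 144, RHS = 144 → holds here (LHS = RHS)
B. LHS = 49, RHS = 25 → fails here (LHS ≠ RHS)
C. LHS = 7, RHS = 7 → holds here (LHS = RHS)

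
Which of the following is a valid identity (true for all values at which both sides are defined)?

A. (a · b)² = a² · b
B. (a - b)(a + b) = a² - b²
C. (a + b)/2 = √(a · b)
A: fails at (1, 3) — LHS = 9, RHS = 3.
B: holds — e.g. at (1, 2), both sides equal -3.
C: fails at (1, 4) — LHS = 5/2, RHS = 2.

Answer: B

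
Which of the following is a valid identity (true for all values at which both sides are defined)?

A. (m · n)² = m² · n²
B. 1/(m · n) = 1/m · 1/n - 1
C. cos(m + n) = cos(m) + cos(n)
A: holds — e.g. at (2, 3), both sides equal 36.
B: fails at (5, 8) — LHS = 1/40, RHS = -39/40.
C: fails at (0, 1) — LHS = cos(1) ≈ 0.5403, RHS = cos(1) + 1 ≈ 1.54.

Answer: A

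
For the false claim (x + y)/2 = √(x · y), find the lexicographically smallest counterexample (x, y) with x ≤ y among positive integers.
At (1, 1): both sides equal 1, so it holds there.

Substituting (1, 2) into the claim:
LHS = (1 + 2)/2 = 3/2
RHS = √(1 · 2) = √(2) ≈ 1.414

Since LHS ≠ RHS, this pair disproves the claim, and no lexicographically smaller pair (x ≤ y, positive integers) does.

For instance (3, 4) is also a counterexample (LHS = 7/2, RHS = 2·√(3) ≈ 3.464), but it's lexicographically larger.

Answer: (x, y) = (1, 2)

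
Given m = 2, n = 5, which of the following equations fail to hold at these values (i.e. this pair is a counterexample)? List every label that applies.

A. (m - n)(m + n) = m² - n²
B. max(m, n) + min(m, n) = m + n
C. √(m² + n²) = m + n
C

Evaluating each claim at the given values:
A. LHS = -21, RHS = -21 → holds here (LHS = RHS)
B. LHS = 7, RHS = 7 → holds here (LHS = RHS)
C. LHS = √(29) ≈ 5.385, RHS = 7 → fails here (LHS ≠ RHS)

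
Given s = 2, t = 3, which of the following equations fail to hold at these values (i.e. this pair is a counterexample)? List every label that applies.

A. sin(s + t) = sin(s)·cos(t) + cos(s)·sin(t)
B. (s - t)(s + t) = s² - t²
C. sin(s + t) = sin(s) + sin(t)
C

Evaluating each claim at the given values:
A. LHS = sin(5) ≈ -0.9589, RHS = sin(2)·cos(3) + sin(3)·cos(2) ≈ -0.9589 → holds here (LHS = RHS)
B. LHS = -5, RHS = -5 → holds here (LHS = RHS)
C. LHS = sin(5) ≈ -0.9589, RHS = sin(3) + sin(2) ≈ 1.05 → fails here (LHS ≠ RHS)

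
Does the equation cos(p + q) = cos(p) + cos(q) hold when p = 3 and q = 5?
Fails

Substituting p = 3, q = 5:

LHS = cos(3 + 5) = cos(8) ≈ -0.1455
RHS = cos(3) + cos(5) ≈ -0.7063

LHS ≠ RHS, so the equation does not hold at this point.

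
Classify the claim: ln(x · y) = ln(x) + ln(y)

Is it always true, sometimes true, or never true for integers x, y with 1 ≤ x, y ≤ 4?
Always true

The identity holds for every pair in the range. For instance at (x, y) = (2, 1): both sides equal ln(2) ≈ 0.6931.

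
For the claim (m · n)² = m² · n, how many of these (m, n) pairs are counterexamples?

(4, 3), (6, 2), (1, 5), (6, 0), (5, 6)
4

Testing each pair:
(4, 3): LHS = 144, RHS = 48 → counterexample
(6, 2): LHS = 144, RHS = 72 → counterexample
(1, 5): LHS = 25, RHS = 5 → counterexample
(6, 0): LHS = 0, RHS = 0 → satisfies claim
(5, 6): LHS = 900, RHS = 150 → counterexample

That makes 4 counterexamples.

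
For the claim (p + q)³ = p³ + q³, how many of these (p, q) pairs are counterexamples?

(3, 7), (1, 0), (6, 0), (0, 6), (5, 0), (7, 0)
Testing each pair:
(3, 7): LHS = 1000, RHS = 370 → counterexample
(1, 0): LHS = 1, RHS = 1 → satisfies claim
(6, 0): LHS = 216, RHS = 216 → satisfies claim
(0, 6): LHS = 216, RHS = 216 → satisfies claim
(5, 0): LHS = 125, RHS = 125 → satisfies claim
(7, 0): LHS = 343, RHS = 343 → satisfies claim

That makes 1 counterexample.

Answer: 1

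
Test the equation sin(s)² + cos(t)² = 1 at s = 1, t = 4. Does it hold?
Substituting s = 1, t = 4:

LHS = sin(1)² + cos(4)² ≈ 1.135
RHS = 1

LHS ≠ RHS, so the equation does not hold at this point.

Answer: Fails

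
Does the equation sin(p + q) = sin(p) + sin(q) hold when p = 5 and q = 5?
Fails

Substituting p = 5, q = 5:

LHS = sin(5 + 5) = sin(10) ≈ -0.544
RHS = sin(5) + sin(5) = 2·sin(5) ≈ -1.918

LHS ≠ RHS, so the equation does not hold at this point.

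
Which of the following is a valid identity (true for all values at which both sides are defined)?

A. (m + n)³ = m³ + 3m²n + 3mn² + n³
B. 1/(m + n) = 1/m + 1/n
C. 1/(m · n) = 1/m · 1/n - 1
A: holds — e.g. at (1, 5), both sides equal 216.
B: fails at (5, 5) — LHS = 1/10, RHS = 2/5.
C: fails at (1, 5) — LHS = 1/5, RHS = -4/5.

Answer: A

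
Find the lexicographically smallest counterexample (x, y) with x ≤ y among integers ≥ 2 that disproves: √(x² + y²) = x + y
(x, y) = (2, 2)

Substituting (2, 2) into the claim:
LHS = √(2² + 2²) = 2·√(2) ≈ 2.828
RHS = 2 + 2 = 4

Since LHS ≠ RHS, this pair disproves the claim, and no lexicographically smaller pair (x ≤ y, integers ≥ 2) does.

For instance (3, 9) is also a counterexample (LHS = 3·√(10) ≈ 9.487, RHS = 12), but it's lexicographically larger.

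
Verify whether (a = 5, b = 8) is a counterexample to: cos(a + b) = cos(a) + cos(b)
Substituting a = 5, b = 8:
LHS = cos(5 + 8) = cos(13) ≈ 0.9074
RHS = cos(5) + cos(8) ≈ 0.1382

Since LHS ≠ RHS, this pair disproves the claim.

Answer: Yes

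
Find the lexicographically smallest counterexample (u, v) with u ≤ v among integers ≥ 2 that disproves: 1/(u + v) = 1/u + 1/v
Substituting (2, 2) into the claim:
LHS = 1/(2 + 2) = 1/4
RHS = 1/2 + 1/2 = 1

Since LHS ≠ RHS, this pair disproves the claim, and no lexicographically smaller pair (u ≤ v, integers ≥ 2) does.

For instance (2, 4) is also a counterexample (LHS = 1/6, RHS = 3/4), but it's lexicographically larger.

Answer: (u, v) = (2, 2)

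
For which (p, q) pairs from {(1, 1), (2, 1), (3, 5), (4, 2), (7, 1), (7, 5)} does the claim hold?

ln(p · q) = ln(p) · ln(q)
Testing each pair:
(1, 1): LHS = 0, RHS = 0 → holds
(2, 1): LHS = ln(2) ≈ 0.6931, RHS = 0 → fails
(3, 5): LHS = ln(15) ≈ 2.708, RHS = ln(3)·ln(5) ≈ 1.768 → fails
(4, 2): LHS = ln(8) ≈ 2.079, RHS = ln(2)·ln(4) ≈ 0.9609 → fails
(7, 1): LHS = ln(7) ≈ 1.946, RHS = 0 → fails
(7, 5): LHS = ln(35) ≈ 3.555, RHS = ln(5)·ln(7) ≈ 3.132 → fails

1 of 6 pairs satisfies the claim.

Answer: (1, 1)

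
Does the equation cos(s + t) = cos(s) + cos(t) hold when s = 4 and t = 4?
Substituting s = 4, t = 4:

LHS = cos(4 + 4) = cos(8) ≈ -0.1455
RHS = cos(4) + cos(4) = 2·cos(4) ≈ -1.307

LHS ≠ RHS, so the equation does not hold at this point.

Answer: Fails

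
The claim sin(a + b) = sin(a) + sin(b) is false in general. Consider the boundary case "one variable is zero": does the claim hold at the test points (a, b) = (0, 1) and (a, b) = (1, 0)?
Yes, holds at both test points

At (0, 1): LHS = sin(1) ≈ 0.8415, RHS = sin(1) ≈ 0.8415 → equal
At (1, 0): LHS = sin(1) ≈ 0.8415, RHS = sin(1) ≈ 0.8415 → equal

So the claim does hold at both of these boundary points, even though it is not an identity.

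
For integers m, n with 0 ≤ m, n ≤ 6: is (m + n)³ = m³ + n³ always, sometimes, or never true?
It holds at (m, n) = (0, 5) (both sides equal 125), but fails at (m, n) = (6, 6) (LHS = 1728, RHS = 432).

Answer: Sometimes true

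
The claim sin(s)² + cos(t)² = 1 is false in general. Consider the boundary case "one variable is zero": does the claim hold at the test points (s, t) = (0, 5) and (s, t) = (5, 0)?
No, fails at both test points

At (0, 5): LHS = cos(5)² ≈ 0.08046 ≠ RHS = 1
At (5, 0): LHS = sin(5)² + 1 ≈ 1.92 ≠ RHS = 1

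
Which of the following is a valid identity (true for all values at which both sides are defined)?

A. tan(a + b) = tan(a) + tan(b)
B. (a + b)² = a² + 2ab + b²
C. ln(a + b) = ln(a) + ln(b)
A: fails at (1, 4) — LHS = tan(5) ≈ -3.381, RHS = tan(4) + tan(1) ≈ 2.715.
B: holds — e.g. at (3, 3), both sides equal 36.
C: fails at (5, 5) — LHS = ln(10) ≈ 2.303, RHS = 2·ln(5) ≈ 3.219.

Answer: B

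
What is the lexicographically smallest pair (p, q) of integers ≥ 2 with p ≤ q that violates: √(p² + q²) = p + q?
Substituting (2, 2) into the claim:
LHS = √(2² + 2²) = 2·√(2) ≈ 2.828
RHS = 2 + 2 = 4

Since LHS ≠ RHS, this pair disproves the claim, and no lexicographically smaller pair (p ≤ q, integers ≥ 2) does.

For instance (6, 9) is also a counterexample (LHS = 3·√(13) ≈ 10.82, RHS = 15), but it's lexicographically larger.

Answer: (p, q) = (2, 2)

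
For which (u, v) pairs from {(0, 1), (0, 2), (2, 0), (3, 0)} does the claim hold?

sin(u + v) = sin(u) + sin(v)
Testing each pair:
(0, 1): LHS = sin(1) ≈ 0.8415, RHS = sin(1) ≈ 0.8415 → holds
(0, 2): LHS = sin(2) ≈ 0.9093, RHS = sin(2) ≈ 0.9093 → holds
(2, 0): LHS = sin(2) ≈ 0.9093, RHS = sin(2) ≈ 0.9093 → holds
(3, 0): LHS = sin(3) ≈ 0.1411, RHS = sin(3) ≈ 0.1411 → holds

Every pair satisfies the claim.

Answer: All pairs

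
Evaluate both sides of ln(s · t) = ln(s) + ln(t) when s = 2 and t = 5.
LHS = ln(2 · 5) = ln(10) ≈ 2.303
RHS = ln(2) + ln(5) ≈ 2.303

LHS = RHS: the two sides agree.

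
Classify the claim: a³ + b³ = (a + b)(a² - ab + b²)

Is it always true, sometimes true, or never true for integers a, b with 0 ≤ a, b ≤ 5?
Always true

The identity holds for every pair in the range. For instance at (a, b) = (4, 0): both sides equal 64.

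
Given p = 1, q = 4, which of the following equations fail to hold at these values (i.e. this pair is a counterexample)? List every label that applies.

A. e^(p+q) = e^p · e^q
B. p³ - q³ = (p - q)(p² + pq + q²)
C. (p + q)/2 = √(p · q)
C

Evaluating each claim at the given values:
A. LHS = e^5 ≈ 148.4, RHS = e^5 ≈ 148.4 → holds here (LHS = RHS)
B. LHS = -63, RHS = -63 → holds here (LHS = RHS)
C. LHS = 5/2, RHS = 2 → fails here (LHS ≠ RHS)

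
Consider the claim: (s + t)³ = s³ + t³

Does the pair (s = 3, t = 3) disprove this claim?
Substituting s = 3, t = 3:
LHS = (3 + 3)³ = 216
RHS = 3³ + 3³ = 54

Since LHS ≠ RHS, this pair disproves the claim.

Answer: Yes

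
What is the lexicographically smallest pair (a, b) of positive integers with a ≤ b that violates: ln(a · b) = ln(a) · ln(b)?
(a, b) = (1, 2)

Substituting (1, 2) into the claim:
LHS = ln(1 · 2) = ln(2) ≈ 0.6931
RHS = ln(1) · ln(2) = 0

Since LHS ≠ RHS, this pair disproves the claim, and no lexicographically smaller pair (a ≤ b, positive integers) does.

For instance (5, 8) is also a counterexample (LHS = ln(40) ≈ 3.689, RHS = ln(5)·ln(8) ≈ 3.347), but it's lexicographically larger.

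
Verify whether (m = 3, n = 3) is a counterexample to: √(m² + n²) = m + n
Yes

Substituting m = 3, n = 3:
LHS = √(3² + 3²) = 3·√(2) ≈ 4.243
RHS = 3 + 3 = 6

Since LHS ≠ RHS, this pair disproves the claim.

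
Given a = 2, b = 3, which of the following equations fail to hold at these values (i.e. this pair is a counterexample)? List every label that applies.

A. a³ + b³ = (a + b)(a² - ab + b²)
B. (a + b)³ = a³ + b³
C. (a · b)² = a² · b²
Evaluating each claim at the given values:
A. LHS = 35, RHS = 35 → holds here (LHS = RHS)
B. LHS = 125, RHS = 35 → fails here (LHS ≠ RHS)
C. LHS = 36, RHS = 36 → holds here (LHS = RHS)

Answer: B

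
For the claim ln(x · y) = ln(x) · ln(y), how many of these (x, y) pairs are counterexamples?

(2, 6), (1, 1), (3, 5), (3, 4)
3

Testing each pair:
(2, 6): LHS = ln(12) ≈ 2.485, RHS = ln(2)·ln(6) ≈ 1.242 → counterexample
(1, 1): LHS = 0, RHS = 0 → satisfies claim
(3, 5): LHS = ln(15) ≈ 2.708, RHS = ln(3)·ln(5) ≈ 1.768 → counterexample
(3, 4): LHS = ln(12) ≈ 2.485, RHS = ln(3)·ln(4) ≈ 1.523 → counterexample

That makes 3 counterexamples.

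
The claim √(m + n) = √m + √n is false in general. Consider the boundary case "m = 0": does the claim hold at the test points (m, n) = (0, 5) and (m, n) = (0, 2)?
At (0, 5): LHS = √(5) ≈ 2.236, RHS = √(5) ≈ 2.236 → equal
At (0, 2): LHS = √(2) ≈ 1.414, RHS = √(2) ≈ 1.414 → equal

So the claim does hold at both of these boundary points, even though it is not an identity.

Answer: Yes, holds at both test points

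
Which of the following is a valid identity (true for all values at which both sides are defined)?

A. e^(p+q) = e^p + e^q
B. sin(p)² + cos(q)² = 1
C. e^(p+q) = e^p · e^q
A: fails at (1, 5) — LHS = e^6 ≈ 403.4, RHS = e + e^5 ≈ 151.1.
B: fails at (3, 4) — LHS = sin(3)² + cos(4)² ≈ 0.4472, RHS = 1.
C: holds — e.g. at (1, 2), both sides equal e^3 ≈ 20.09.

Answer: C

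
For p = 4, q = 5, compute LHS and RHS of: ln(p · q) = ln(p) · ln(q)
LHS = ln(4 · 5) = ln(20) ≈ 2.996
RHS = ln(4) · ln(5) ≈ 2.231

LHS ≠ RHS (they differ by about 0.7646), so the equation does not hold here.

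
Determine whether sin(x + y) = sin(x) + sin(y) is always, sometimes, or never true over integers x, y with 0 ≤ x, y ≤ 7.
It holds at (x, y) = (0, 5) (both sides equal sin(5) ≈ -0.9589), but fails at (x, y) = (7, 3) (LHS = sin(10) ≈ -0.544, RHS = sin(3) + sin(7) ≈ 0.7981).

Answer: Sometimes true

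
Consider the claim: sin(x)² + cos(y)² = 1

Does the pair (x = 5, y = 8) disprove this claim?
Substituting x = 5, y = 8:
LHS = sin(5)² + cos(8)² ≈ 0.9407
RHS = 1

Since LHS ≠ RHS, this pair disproves the claim.

Answer: Yes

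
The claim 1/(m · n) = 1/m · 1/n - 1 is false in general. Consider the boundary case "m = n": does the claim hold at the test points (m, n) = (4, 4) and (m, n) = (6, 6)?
At (4, 4): LHS = 1/16 ≠ RHS = -15/16
At (6, 6): LHS = 1/36 ≠ RHS = -35/36

Answer: No, fails at both test points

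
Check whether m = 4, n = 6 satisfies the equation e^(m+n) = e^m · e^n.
Substituting m = 4, n = 6:

LHS = e^(4+6) = e^10 ≈ 22026.5
RHS = e^4 · e^6 = e^10 ≈ 22026.5

LHS = RHS, so the equation holds at this point.

Answer: Holds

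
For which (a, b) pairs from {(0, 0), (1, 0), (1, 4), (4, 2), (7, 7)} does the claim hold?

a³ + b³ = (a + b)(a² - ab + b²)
Testing each pair:
(0, 0): LHS = 0, RHS = 0 → holds
(1, 0): LHS = 1, RHS = 1 → holds
(1, 4): LHS = 65, RHS = 65 → holds
(4, 2): LHS = 72, RHS = 72 → holds
(7, 7): LHS = 686, RHS = 686 → holds

Every pair satisfies the claim.

Answer: All pairs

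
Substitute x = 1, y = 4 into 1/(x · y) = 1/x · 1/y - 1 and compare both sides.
LHS = 1/(1 · 4) = 1/4
RHS = 1/1 · 1/4 - 1 = -3/4

LHS ≠ RHS, so the equation does not hold here.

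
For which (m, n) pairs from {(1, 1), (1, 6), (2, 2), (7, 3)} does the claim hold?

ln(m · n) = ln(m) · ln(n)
Testing each pair:
(1, 1): LHS = 0, RHS = 0 → holds
(1, 6): LHS = ln(6) ≈ 1.792, RHS = 0 → fails
(2, 2): LHS = ln(4) ≈ 1.386, RHS = ln(2)² ≈ 0.4805 → fails
(7, 3): LHS = ln(21) ≈ 3.045, RHS = ln(3)·ln(7) ≈ 2.138 → fails

1 of 4 pairs satisfies the claim.

Answer: (1, 1)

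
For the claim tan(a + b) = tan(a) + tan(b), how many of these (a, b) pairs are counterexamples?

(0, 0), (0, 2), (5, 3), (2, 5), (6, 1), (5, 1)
Testing each pair:
(0, 0): LHS = 0, RHS = 0 → satisfies claim
(0, 2): LHS = tan(2) ≈ -2.185, RHS = tan(2) ≈ -2.185 → satisfies claim
(5, 3): LHS = tan(8) ≈ -6.8, RHS = tan(5) + tan(3) ≈ -3.523 → counterexample
(2, 5): LHS = tan(7) ≈ 0.8714, RHS = tan(5) + tan(2) ≈ -5.566 → counterexample
(6, 1): LHS = tan(7) ≈ 0.8714, RHS = tan(6) + tan(1) ≈ 1.266 → counterexample
(5, 1): LHS = tan(6) ≈ -0.291, RHS = tan(5) + tan(1) ≈ -1.823 → counterexample

That makes 4 counterexamples.

Answer: 4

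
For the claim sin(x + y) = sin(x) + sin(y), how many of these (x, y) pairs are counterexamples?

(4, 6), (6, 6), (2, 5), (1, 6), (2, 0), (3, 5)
Testing each pair:
(4, 6): LHS = sin(10) ≈ -0.544, RHS = sin(4) + sin(6) ≈ -1.036 → counterexample
(6, 6): LHS = sin(12) ≈ -0.5366, RHS = 2·sin(6) ≈ -0.5588 → counterexample
(2, 5): LHS = sin(7) ≈ 0.657, RHS = sin(5) + sin(2) ≈ -0.04963 → counterexample
(1, 6): LHS = sin(7) ≈ 0.657, RHS = sin(6) + sin(1) ≈ 0.5621 → counterexample
(2, 0): LHS = sin(2) ≈ 0.9093, RHS = sin(2) ≈ 0.9093 → satisfies claim
(3, 5): LHS = sin(8) ≈ 0.9894, RHS = sin(5) + sin(3) ≈ -0.8178 → counterexample

That makes 5 counterexamples.

Answer: 5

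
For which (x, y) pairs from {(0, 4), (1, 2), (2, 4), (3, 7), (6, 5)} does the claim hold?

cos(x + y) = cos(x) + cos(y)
Testing each pair:
(0, 4): LHS = cos(4) ≈ -0.6536, RHS = cos(4) + 1 ≈ 0.3464 → fails
(1, 2): LHS = cos(3) ≈ -0.99, RHS = cos(2) + cos(1) ≈ 0.1242 → fails
(2, 4): LHS = cos(6) ≈ 0.9602, RHS = cos(4) + cos(2) ≈ -1.07 → fails
(3, 7): LHS = cos(10) ≈ -0.8391, RHS = cos(3) + cos(7) ≈ -0.2361 → fails
(6, 5): LHS = cos(11) ≈ 0.004426, RHS = cos(5) + cos(6) ≈ 1.244 → fails

No pair satisfies the claim.

Answer: None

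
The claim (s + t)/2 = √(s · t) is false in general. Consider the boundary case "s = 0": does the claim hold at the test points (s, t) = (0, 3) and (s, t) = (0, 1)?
No, fails at both test points

At (0, 3): LHS = 3/2 ≠ RHS = 0
At (0, 1): LHS = 1/2 ≠ RHS = 0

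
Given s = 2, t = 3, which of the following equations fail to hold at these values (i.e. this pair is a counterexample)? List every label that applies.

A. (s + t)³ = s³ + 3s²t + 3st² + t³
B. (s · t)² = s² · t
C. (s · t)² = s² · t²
B

Evaluating each claim at the given values:
A. LHS = 125, RHS = 125 → holds here (LHS = RHS)
B. LHS = 36, RHS = 12 → fails here (LHS ≠ RHS)
C. LHS = 36, RHS = 36 → holds here (LHS = RHS)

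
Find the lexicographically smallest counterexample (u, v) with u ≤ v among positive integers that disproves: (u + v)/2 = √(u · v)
(u, v) = (1, 2)

Substituting (1, 2) into the claim:
LHS = (1 + 2)/2 = 3/2
RHS = √(1 · 2) = √(2) ≈ 1.414

Since LHS ≠ RHS, this pair disproves the claim, and no lexicographically smaller pair (u ≤ v, positive integers) does.

For instance (4, 6) is also a counterexample (LHS = 5, RHS = 2·√(6) ≈ 4.899), but it's lexicographically larger.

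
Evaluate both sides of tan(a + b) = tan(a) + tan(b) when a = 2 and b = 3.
LHS = tan(2 + 3) = tan(5) ≈ -3.381
RHS = tan(2) + tan(3) ≈ -2.328

LHS ≠ RHS (they differ by about 1.053), so the equation does not hold here.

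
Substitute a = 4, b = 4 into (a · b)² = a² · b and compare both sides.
LHS = (4 · 4)² = 256
RHS = 4² · 4 = 64

LHS ≠ RHS, so the equation does not hold here.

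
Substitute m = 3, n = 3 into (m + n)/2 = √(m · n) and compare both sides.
LHS = (3 + 3)/2 = 3
RHS = √(3 · 3) = 3

LHS = RHS: the two sides agree.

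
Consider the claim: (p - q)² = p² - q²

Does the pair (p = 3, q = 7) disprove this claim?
Yes

Substituting p = 3, q = 7:
LHS = (3 - 7)² = 16
RHS = 3² - 7² = -40

Since LHS ≠ RHS, this pair disproves the claim.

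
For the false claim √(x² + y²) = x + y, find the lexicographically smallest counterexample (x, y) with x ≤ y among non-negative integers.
Substituting (1, 1) into the claim:
LHS = √(1² + 1²) = √(2) ≈ 1.414
RHS = 1 + 1 = 2

Since LHS ≠ RHS, this pair disproves the claim, and no lexicographically smaller pair (x ≤ y, non-negative integers) does.

For instance (4, 4) is also a counterexample (LHS = 4·√(2) ≈ 5.657, RHS = 8), but it's lexicographically larger.

Answer: (x, y) = (1, 1)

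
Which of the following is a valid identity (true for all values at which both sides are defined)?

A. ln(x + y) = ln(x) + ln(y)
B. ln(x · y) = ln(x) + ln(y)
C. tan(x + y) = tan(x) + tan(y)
A: fails at (3, 3) — LHS = ln(6) ≈ 1.792, RHS = 2·ln(3) ≈ 2.197.
B: holds — e.g. at (1, 1), both sides equal 0.
C: fails at (1, 3) — LHS = tan(4) ≈ 1.158, RHS = tan(3) + tan(1) ≈ 1.415.

Answer: B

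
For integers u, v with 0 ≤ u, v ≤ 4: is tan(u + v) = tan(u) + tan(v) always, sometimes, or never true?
It holds at (u, v) = (1, 0) (both sides equal tan(1) ≈ 1.557), but fails at (u, v) = (1, 1) (LHS = tan(2) ≈ -2.185, RHS = 2·tan(1) ≈ 3.115).

Answer: Sometimes true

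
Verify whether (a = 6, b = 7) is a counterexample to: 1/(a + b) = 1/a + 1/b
Yes

Substituting a = 6, b = 7:
LHS = 1/(6 + 7) = 1/13
RHS = 1/6 + 1/7 = 13/42

Since LHS ≠ RHS, this pair disproves the claim.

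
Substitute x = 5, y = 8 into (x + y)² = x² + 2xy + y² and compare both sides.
LHS = (5 + 8)² = 169
RHS = 5² + 2·5·8 + 8² = 169

LHS = RHS: the two sides agree.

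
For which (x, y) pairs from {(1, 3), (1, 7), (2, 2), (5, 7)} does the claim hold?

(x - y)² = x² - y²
Testing each pair:
(1, 3): LHS = 4, RHS = -8 → fails
(1, 7): LHS = 36, RHS = -48 → fails
(2, 2): LHS = 0, RHS = 0 → holds
(5, 7): LHS = 4, RHS = -24 → fails

1 of 4 pairs satisfies the claim.

Answer: (2, 2)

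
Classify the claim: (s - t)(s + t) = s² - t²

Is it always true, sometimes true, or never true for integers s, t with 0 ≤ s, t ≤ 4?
Always true

The identity holds for every pair in the range. For instance at (s, t) = (0, 1): both sides equal -1.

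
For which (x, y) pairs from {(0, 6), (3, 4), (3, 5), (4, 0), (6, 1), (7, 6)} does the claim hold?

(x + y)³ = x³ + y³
(0, 6), (4, 0)

Testing each pair:
(0, 6): LHS = 216, RHS = 216 → holds
(3, 4): LHS = 343, RHS = 91 → fails
(3, 5): LHS = 512, RHS = 152 → fails
(4, 0): LHS = 64, RHS = 64 → holds
(6, 1): LHS = 343, RHS = 217 → fails
(7, 6): LHS = 2197, RHS = 559 → fails

2 of 6 pairs satisfy the claim.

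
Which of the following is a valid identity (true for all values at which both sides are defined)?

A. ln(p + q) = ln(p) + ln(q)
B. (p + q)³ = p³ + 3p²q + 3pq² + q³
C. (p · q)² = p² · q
A: fails at (4, 5) — LHS = ln(9) ≈ 2.197, RHS = ln(4) + ln(5) ≈ 2.996.
B: holds — e.g. at (2, 3), both sides equal 125.
C: fails at (1, 4) — LHS = 16, RHS = 4.

Answer: B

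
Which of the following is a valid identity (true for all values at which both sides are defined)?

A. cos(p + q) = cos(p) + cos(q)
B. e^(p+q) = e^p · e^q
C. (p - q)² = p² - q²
B

A: fails at (2, 5) — LHS = cos(7) ≈ 0.7539, RHS = cos(2) + cos(5) ≈ -0.1325.
B: holds — e.g. at (4, 6), both sides equal e^10 ≈ 22026.5.
C: fails at (2, 3) — LHS = 1, RHS = -5.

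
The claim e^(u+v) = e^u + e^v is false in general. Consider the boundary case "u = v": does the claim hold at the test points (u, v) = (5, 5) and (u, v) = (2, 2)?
No, fails at both test points

At (5, 5): LHS = e^10 ≈ 22026.5 ≠ RHS = 2·e^5 ≈ 296.8
At (2, 2): LHS = e^4 ≈ 54.6 ≠ RHS = 2·e^2 ≈ 14.78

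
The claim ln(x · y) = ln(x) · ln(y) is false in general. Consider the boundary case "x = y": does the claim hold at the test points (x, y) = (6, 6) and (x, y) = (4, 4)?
At (6, 6): LHS = ln(36) ≈ 3.584 ≠ RHS = ln(6)² ≈ 3.21
At (4, 4): LHS = ln(16) ≈ 2.773 ≠ RHS = ln(4)² ≈ 1.922

Answer: No, fails at both test points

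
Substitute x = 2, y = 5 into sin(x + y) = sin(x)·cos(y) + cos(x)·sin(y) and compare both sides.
LHS = sin(2 + 5) = sin(7) ≈ 0.657
RHS = sin(2)·cos(5) + cos(2)·sin(5) = sin(2)·cos(5) + sin(5)·cos(2) ≈ 0.657

LHS = RHS: the two sides agree.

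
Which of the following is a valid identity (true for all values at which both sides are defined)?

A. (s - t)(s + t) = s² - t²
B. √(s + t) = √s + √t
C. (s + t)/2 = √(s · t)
A

A: holds — e.g. at (3, 5), both sides equal -16.
B: fails at (5, 5) — LHS = √(10) ≈ 3.162, RHS = 2·√(5) ≈ 4.472.
C: fails at (2, 5) — LHS = 7/2, RHS = √(10) ≈ 3.162.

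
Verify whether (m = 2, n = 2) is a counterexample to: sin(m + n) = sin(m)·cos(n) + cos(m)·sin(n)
No

Substituting m = 2, n = 2:
LHS = sin(2 + 2) = sin(4) ≈ -0.7568
RHS = sin(2)·cos(2) + cos(2)·sin(2) = 2·sin(2)·cos(2) ≈ -0.7568

The sides agree, so this pair does not disprove the claim.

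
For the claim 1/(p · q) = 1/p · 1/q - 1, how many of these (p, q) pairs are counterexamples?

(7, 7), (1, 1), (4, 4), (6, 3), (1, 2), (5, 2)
6

Testing each pair:
(7, 7): LHS = 1/49, RHS = -48/49 → counterexample
(1, 1): LHS = 1, RHS = 0 → counterexample
(4, 4): LHS = 1/16, RHS = -15/16 → counterexample
(6, 3): LHS = 1/18, RHS = -17/18 → counterexample
(1, 2): LHS = 1/2, RHS = -1/2 → counterexample
(5, 2): LHS = 1/10, RHS = -9/10 → counterexample

That makes 6 counterexamples.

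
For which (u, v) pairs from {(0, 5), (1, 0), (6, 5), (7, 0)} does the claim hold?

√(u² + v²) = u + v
Testing each pair:
(0, 5): LHS = 5, RHS = 5 → holds
(1, 0): LHS = 1, RHS = 1 → holds
(6, 5): LHS = √(61) ≈ 7.81, RHS = 11 → fails
(7, 0): LHS = 7, RHS = 7 → holds

3 of 4 pairs satisfy the claim.

Answer: (0, 5), (1, 0), (7, 0)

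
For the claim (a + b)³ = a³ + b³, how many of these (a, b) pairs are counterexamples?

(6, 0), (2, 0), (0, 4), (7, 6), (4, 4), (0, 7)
Testing each pair:
(6, 0): LHS = 216, RHS = 216 → satisfies claim
(2, 0): LHS = 8, RHS = 8 → satisfies claim
(0, 4): LHS = 64, RHS = 64 → satisfies claim
(7, 6): LHS = 2197, RHS = 559 → counterexample
(4, 4): LHS = 512, RHS = 128 → counterexample
(0, 7): LHS = 343, RHS = 343 → satisfies claim

That makes 2 counterexamples.

Answer: 2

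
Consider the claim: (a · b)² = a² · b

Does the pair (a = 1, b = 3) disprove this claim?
Yes

Substituting a = 1, b = 3:
LHS = (1 · 3)² = 9
RHS = 1² · 3 = 3

Since LHS ≠ RHS, this pair disproves the claim.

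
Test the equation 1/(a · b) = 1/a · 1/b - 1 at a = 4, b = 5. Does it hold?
Fails

Substituting a = 4, b = 5:

LHS = 1/(4 · 5) = 1/20
RHS = 1/4 · 1/5 - 1 = -19/20

LHS ≠ RHS, so the equation does not hold at this point.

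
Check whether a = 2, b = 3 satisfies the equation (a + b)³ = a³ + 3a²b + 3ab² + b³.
Holds

Substituting a = 2, b = 3:

LHS = (2 + 3)³ = 125
RHS = 2³ + 3·2²·3 + 3·2·3² + 3³ = 125

LHS = RHS, so the equation holds at this point.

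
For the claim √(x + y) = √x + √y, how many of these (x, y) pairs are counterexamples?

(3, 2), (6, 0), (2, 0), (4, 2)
Testing each pair:
(3, 2): LHS = √(5) ≈ 2.236, RHS = √(2) + √(3) ≈ 3.146 → counterexample
(6, 0): LHS = √(6) ≈ 2.449, RHS = √(6) ≈ 2.449 → satisfies claim
(2, 0): LHS = √(2) ≈ 1.414, RHS = √(2) ≈ 1.414 → satisfies claim
(4, 2): LHS = √(6) ≈ 2.449, RHS = √(2) + 2 ≈ 3.414 → counterexample

That makes 2 counterexamples.

Answer: 2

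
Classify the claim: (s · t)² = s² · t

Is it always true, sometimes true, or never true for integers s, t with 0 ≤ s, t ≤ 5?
Sometimes true

It holds at (s, t) = (3, 1) (both sides equal 9), but fails at (s, t) = (3, 5) (LHS = 225, RHS = 45).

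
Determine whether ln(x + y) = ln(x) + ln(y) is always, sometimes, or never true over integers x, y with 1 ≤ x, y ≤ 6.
Sometimes true

It holds at (x, y) = (2, 2) (both sides equal ln(4) ≈ 1.386), but fails at (x, y) = (4, 5) (LHS = ln(9) ≈ 2.197, RHS = ln(4) + ln(5) ≈ 2.996).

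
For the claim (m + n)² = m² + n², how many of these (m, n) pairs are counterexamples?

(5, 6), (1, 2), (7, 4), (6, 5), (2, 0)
4

Testing each pair:
(5, 6): LHS = 121, RHS = 61 → counterexample
(1, 2): LHS = 9, RHS = 5 → counterexample
(7, 4): LHS = 121, RHS = 65 → counterexample
(6, 5): LHS = 121, RHS = 61 → counterexample
(2, 0): LHS = 4, RHS = 4 → satisfies claim

That makes 4 counterexamples.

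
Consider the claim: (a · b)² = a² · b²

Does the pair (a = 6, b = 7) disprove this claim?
Substituting a = 6, b = 7:
LHS = (6 · 7)² = 1764
RHS = 6² · 7² = 1764

The sides agree, so this pair does not disprove the claim.

Answer: No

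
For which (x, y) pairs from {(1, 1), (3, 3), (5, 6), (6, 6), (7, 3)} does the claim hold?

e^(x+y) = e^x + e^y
None

Testing each pair:
(1, 1): LHS = e^2 ≈ 7.389, RHS = 2·e ≈ 5.437 → fails
(3, 3): LHS = e^6 ≈ 403.4, RHS = 2·e^3 ≈ 40.17 → fails
(5, 6): LHS = e^11 ≈ 59874.1, RHS = e^5 + e^6 ≈ 551.8 → fails
(6, 6): LHS = e^12 ≈ 162754.8, RHS = 2·e^6 ≈ 806.9 → fails
(7, 3): LHS = e^10 ≈ 22026.5, RHS = e^3 + e^7 ≈ 1117 → fails

No pair satisfies the claim.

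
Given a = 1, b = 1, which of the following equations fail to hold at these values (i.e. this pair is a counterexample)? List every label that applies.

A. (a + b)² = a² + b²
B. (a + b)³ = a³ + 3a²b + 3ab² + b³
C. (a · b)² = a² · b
Evaluating each claim at the given values:
A. LHS = 4, RHS = 2 → fails here (LHS ≠ RHS)
B. LHS = 8, RHS = 8 → holds here (LHS = RHS)
C. LHS = 1, RHS = 1 → holds here (LHS = RHS)

Answer: A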